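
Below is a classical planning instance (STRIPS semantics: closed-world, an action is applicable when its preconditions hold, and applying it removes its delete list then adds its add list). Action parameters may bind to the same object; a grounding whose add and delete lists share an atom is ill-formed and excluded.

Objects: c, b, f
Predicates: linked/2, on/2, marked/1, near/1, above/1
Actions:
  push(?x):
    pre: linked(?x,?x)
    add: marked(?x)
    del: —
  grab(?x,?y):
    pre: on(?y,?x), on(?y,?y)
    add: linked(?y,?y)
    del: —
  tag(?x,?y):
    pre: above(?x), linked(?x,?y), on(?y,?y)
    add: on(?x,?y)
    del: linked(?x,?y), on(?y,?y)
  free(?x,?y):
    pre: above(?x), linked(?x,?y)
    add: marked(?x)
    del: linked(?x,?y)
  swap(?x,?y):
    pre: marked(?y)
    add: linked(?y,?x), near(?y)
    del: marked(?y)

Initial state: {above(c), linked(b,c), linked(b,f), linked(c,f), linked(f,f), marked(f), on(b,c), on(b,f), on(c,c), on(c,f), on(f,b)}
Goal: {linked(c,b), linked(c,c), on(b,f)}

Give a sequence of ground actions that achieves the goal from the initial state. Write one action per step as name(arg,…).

1. grab(c,c)  →  {above(c), linked(b,c), linked(b,f), linked(c,c), linked(c,f), linked(f,f), marked(f), on(b,c), on(b,f), on(c,c), on(c,f), on(f,b)}
2. push(c)  →  {above(c), linked(b,c), linked(b,f), linked(c,c), linked(c,f), linked(f,f), marked(c), marked(f), on(b,c), on(b,f), on(c,c), on(c,f), on(f,b)}
3. swap(b,c)  →  {above(c), linked(b,c), linked(b,f), linked(c,b), linked(c,c), linked(c,f), linked(f,f), marked(f), near(c), on(b,c), on(b,f), on(c,c), on(c,f), on(f,b)}

grab(c,c); push(c); swap(b,c)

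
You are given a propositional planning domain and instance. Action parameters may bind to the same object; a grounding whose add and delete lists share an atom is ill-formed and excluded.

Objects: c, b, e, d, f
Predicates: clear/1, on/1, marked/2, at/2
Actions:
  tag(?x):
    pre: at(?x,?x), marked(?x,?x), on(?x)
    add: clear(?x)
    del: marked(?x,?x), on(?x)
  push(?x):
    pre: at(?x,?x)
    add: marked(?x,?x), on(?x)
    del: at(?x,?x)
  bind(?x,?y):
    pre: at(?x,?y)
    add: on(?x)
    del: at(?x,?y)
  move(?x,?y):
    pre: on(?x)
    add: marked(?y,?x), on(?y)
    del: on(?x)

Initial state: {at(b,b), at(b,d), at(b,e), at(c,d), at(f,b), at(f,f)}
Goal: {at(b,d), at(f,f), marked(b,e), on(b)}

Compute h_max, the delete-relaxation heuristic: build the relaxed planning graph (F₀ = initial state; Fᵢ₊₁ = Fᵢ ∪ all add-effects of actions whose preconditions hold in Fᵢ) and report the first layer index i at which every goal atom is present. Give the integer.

3

F0 = init (6 atoms)
F1 = F0 ∪ {marked(b,b), marked(f,f), on(b), on(c), on(f)}  (11 atoms)
F2 = F1 ∪ {clear(b), clear(f), marked(b,c), marked(b,f), marked(c,b), marked(c,f), marked(d,b), marked(d,c), marked(d,f), marked(e,b), marked(e,c), marked(e,f), marked(f,b), marked(f,c), on(d), on(e)}  (27 atoms)
F3 = F2 ∪ {marked(b,d), marked(b,e), marked(c,d), marked(c,e), marked(d,e), marked(e,d), marked(f,d), marked(f,e)}  (35 atoms)
goal ⊆ F3  ⇒  h_max = 3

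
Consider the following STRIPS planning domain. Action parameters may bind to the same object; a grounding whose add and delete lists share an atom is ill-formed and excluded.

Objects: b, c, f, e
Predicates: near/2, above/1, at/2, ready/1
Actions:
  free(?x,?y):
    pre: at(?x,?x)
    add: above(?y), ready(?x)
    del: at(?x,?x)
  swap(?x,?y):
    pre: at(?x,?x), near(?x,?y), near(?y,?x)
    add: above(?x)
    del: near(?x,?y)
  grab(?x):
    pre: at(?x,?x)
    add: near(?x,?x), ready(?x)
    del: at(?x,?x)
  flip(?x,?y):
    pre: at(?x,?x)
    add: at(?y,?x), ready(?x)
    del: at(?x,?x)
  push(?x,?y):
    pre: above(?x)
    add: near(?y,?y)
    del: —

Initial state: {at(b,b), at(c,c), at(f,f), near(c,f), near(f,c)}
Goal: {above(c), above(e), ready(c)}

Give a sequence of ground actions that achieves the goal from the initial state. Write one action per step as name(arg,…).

1. free(b,c)  →  {above(c), at(c,c), at(f,f), near(c,f), near(f,c), ready(b)}
2. free(c,e)  →  {above(c), above(e), at(f,f), near(c,f), near(f,c), ready(b), ready(c)}

free(b,c); free(c,e)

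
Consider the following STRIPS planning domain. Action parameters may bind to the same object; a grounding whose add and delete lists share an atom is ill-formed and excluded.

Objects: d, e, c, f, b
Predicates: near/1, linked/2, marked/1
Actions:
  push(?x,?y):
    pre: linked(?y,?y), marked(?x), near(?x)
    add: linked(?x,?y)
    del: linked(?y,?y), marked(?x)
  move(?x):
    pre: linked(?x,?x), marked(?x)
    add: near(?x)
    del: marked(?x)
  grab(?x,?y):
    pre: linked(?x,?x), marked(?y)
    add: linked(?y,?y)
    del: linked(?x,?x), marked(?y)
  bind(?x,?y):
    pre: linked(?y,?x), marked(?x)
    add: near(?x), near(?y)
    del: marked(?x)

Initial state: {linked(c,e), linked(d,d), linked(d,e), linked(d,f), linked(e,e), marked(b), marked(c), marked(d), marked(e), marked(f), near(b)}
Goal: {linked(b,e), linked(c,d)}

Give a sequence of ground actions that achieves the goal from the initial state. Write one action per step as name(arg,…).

1. push(b,e)  →  {linked(b,e), linked(c,e), linked(d,d), linked(d,e), linked(d,f), marked(c), marked(d), marked(e), marked(f), near(b)}
2. bind(e,c)  →  {linked(b,e), linked(c,e), linked(d,d), linked(d,e), linked(d,f), marked(c), marked(d), marked(f), near(b), near(c), near(e)}
3. push(c,d)  →  {linked(b,e), linked(c,d), linked(c,e), linked(d,e), linked(d,f), marked(d), marked(f), near(b), near(c), near(e)}

push(b,e); bind(e,c); push(c,d)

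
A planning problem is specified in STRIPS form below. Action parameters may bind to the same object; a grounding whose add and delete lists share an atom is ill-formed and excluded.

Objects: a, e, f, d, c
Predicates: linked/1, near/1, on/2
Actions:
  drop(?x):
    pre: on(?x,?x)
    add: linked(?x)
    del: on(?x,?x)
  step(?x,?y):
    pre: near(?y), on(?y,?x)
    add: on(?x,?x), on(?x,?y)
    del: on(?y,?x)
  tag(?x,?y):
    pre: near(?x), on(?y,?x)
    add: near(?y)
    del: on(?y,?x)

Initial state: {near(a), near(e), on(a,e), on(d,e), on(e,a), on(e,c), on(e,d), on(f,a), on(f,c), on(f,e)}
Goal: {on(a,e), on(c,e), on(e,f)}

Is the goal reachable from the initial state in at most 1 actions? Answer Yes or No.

1. step(c,e)  →  {near(a), near(e), on(a,e), on(c,c), on(c,e), on(d,e), on(e,a), on(e,d), on(f,a), on(f,c), on(f,e)}
2. tag(a,f)  →  {near(a), near(e), near(f), on(a,e), on(c,c), on(c,e), on(d,e), on(e,a), on(e,d), on(f,c), on(f,e)}
3. step(e,f)  →  {near(a), near(e), near(f), on(a,e), on(c,c), on(c,e), on(d,e), on(e,a), on(e,d), on(e,e), on(e,f), on(f,c)}
optimal plan length = 3; 3 > 1

No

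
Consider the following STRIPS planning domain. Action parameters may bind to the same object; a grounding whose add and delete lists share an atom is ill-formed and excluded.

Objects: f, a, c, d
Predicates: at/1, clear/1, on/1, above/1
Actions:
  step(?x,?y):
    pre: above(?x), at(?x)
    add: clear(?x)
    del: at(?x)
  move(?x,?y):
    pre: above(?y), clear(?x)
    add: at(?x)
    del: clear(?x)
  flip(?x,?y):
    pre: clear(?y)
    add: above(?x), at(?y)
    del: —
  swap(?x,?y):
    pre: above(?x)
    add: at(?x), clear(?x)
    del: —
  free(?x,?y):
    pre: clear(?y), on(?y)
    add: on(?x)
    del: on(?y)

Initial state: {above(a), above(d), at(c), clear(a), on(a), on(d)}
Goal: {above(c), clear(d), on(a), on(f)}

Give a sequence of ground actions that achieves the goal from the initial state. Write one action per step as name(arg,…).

flip(c,a); swap(d,f); free(f,d)

1. flip(c,a)  →  {above(a), above(c), above(d), at(a), at(c), clear(a), on(a), on(d)}
2. swap(d,f)  →  {above(a), above(c), above(d), at(a), at(c), at(d), clear(a), clear(d), on(a), on(d)}
3. free(f,d)  →  {above(a), above(c), above(d), at(a), at(c), at(d), clear(a), clear(d), on(a), on(f)}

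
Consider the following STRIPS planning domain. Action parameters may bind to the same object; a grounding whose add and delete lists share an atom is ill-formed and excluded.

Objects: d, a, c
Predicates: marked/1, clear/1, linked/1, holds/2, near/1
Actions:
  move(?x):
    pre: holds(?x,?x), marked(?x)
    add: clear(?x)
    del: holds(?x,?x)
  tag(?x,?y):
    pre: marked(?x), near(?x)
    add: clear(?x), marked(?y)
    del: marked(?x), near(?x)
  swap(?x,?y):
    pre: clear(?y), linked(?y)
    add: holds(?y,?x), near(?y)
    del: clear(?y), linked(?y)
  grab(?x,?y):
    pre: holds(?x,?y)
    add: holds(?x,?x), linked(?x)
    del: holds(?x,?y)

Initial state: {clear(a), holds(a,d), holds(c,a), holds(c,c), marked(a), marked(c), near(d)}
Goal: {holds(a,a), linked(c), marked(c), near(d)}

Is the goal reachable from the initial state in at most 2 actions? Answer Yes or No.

Yes

1. grab(a,d)  →  {clear(a), holds(a,a), holds(c,a), holds(c,c), linked(a), marked(a), marked(c), near(d)}
2. grab(c,a)  →  {clear(a), holds(a,a), holds(c,c), linked(a), linked(c), marked(a), marked(c), near(d)}
optimal plan length = 2; 2 ≤ 2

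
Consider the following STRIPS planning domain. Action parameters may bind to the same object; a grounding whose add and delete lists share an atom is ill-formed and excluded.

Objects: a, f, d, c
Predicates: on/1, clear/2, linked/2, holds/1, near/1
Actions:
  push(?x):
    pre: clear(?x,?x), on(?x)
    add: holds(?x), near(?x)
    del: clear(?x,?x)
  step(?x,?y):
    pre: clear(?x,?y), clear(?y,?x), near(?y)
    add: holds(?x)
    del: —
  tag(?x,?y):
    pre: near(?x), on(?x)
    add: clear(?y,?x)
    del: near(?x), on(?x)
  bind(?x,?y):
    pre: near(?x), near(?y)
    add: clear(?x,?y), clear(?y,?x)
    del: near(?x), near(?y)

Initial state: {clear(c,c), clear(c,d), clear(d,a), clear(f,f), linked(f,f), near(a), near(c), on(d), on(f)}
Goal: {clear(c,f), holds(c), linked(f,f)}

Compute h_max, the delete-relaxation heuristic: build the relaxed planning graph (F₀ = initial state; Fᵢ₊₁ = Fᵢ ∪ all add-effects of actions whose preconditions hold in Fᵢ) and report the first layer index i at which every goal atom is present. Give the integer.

F0 = init (9 atoms)
F1 = F0 ∪ {clear(a,a), clear(a,c), clear(c,a), holds(c), holds(f), near(f)}  (15 atoms)
F2 = F1 ∪ {clear(a,f), clear(c,f), clear(d,f), clear(f,a), clear(f,c), holds(a)}  (21 atoms)
goal ⊆ F2  ⇒  h_max = 2

2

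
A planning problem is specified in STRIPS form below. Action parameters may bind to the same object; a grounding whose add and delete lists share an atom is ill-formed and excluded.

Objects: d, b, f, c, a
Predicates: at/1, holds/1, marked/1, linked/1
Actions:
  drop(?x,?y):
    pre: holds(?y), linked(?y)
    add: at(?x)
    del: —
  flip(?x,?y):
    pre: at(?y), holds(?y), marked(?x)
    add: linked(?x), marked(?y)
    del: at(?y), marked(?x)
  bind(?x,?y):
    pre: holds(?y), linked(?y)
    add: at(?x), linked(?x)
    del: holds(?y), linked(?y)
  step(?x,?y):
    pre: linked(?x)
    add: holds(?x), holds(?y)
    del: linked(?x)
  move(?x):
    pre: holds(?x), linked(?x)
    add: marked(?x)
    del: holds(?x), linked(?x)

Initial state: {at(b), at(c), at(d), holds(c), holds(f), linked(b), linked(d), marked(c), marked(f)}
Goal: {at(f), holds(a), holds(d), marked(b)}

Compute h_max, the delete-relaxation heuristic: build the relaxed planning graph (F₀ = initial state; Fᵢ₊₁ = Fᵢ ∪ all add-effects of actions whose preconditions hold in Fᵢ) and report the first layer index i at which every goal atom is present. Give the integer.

F0 = init (9 atoms)
F1 = F0 ∪ {holds(a), holds(b), holds(d), linked(f)}  (13 atoms)
F2 = F1 ∪ {at(a), at(f), linked(a), linked(c), marked(b), marked(d)}  (19 atoms)
goal ⊆ F2  ⇒  h_max = 2

2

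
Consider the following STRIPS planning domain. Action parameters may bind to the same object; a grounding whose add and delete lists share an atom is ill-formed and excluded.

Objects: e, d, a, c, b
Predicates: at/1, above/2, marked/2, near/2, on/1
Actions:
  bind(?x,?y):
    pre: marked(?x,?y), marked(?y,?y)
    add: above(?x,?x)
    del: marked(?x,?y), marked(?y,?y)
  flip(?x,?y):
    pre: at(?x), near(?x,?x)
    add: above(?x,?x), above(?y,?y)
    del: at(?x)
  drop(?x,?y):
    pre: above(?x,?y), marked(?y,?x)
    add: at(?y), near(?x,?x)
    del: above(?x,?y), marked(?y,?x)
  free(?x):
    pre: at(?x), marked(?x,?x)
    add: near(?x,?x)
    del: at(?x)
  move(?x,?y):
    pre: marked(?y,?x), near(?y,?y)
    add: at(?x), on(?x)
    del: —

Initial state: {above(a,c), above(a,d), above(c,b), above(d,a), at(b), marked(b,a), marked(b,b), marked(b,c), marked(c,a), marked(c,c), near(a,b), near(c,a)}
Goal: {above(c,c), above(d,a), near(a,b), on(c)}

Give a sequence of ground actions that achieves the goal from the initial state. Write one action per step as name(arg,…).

bind(c,c); free(b); move(c,b)

1. bind(c,c)  →  {above(a,c), above(a,d), above(c,b), above(c,c), above(d,a), at(b), marked(b,a), marked(b,b), marked(b,c), marked(c,a), near(a,b), near(c,a)}
2. free(b)  →  {above(a,c), above(a,d), above(c,b), above(c,c), above(d,a), marked(b,a), marked(b,b), marked(b,c), marked(c,a), near(a,b), near(b,b), near(c,a)}
3. move(c,b)  →  {above(a,c), above(a,d), above(c,b), above(c,c), above(d,a), at(c), marked(b,a), marked(b,b), marked(b,c), marked(c,a), near(a,b), near(b,b), near(c,a), on(c)}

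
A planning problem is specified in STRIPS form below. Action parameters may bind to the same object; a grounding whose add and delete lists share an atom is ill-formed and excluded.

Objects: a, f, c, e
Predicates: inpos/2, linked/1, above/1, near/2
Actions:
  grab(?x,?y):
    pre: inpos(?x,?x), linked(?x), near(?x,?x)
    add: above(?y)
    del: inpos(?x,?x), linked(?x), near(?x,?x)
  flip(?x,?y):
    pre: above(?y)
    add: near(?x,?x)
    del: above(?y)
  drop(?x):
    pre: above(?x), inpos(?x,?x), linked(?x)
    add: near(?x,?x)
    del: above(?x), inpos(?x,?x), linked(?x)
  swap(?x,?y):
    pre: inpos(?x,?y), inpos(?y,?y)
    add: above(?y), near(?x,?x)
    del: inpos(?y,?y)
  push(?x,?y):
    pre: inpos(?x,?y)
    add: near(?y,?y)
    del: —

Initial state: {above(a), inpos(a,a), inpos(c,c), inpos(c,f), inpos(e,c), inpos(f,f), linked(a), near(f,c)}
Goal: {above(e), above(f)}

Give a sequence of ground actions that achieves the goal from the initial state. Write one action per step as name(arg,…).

1. flip(a,a)  →  {inpos(a,a), inpos(c,c), inpos(c,f), inpos(e,c), inpos(f,f), linked(a), near(a,a), near(f,c)}
2. grab(a,e)  →  {above(e), inpos(c,c), inpos(c,f), inpos(e,c), inpos(f,f), near(f,c)}
3. swap(f,f)  →  {above(e), above(f), inpos(c,c), inpos(c,f), inpos(e,c), near(f,c), near(f,f)}

flip(a,a); grab(a,e); swap(f,f)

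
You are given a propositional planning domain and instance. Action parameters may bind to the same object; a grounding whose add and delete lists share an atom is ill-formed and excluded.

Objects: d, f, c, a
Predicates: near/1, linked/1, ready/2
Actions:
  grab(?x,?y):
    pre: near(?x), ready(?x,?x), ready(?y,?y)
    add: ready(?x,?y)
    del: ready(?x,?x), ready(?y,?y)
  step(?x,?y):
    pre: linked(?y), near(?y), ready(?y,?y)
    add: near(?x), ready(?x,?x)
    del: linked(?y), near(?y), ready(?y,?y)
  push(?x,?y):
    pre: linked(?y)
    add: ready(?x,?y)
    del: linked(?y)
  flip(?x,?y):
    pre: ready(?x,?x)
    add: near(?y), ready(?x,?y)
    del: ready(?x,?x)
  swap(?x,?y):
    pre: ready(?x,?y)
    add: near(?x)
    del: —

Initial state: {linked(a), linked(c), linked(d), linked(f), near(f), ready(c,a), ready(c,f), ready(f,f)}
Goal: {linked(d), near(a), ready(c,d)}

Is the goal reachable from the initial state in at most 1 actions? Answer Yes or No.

1. step(a,f)  →  {linked(a), linked(c), linked(d), near(a), ready(a,a), ready(c,a), ready(c,f)}
2. push(c,c)  →  {linked(a), linked(d), near(a), ready(a,a), ready(c,a), ready(c,c), ready(c,f)}
3. flip(c,d)  →  {linked(a), linked(d), near(a), near(d), ready(a,a), ready(c,a), ready(c,d), ready(c,f)}
optimal plan length = 3; 3 > 1

No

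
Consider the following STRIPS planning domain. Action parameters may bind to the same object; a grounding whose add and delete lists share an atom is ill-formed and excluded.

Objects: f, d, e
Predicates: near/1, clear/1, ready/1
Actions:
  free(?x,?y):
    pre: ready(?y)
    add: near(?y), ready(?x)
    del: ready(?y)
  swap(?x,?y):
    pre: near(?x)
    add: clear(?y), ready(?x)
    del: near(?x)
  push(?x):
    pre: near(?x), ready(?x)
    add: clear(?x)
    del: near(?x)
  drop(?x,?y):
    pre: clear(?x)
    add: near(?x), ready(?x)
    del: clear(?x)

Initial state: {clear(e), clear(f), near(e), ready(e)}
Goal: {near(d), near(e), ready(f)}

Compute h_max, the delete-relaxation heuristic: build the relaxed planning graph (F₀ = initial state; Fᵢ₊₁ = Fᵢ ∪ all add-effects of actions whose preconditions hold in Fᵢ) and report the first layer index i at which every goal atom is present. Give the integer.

2

F0 = init (4 atoms)
F1 = F0 ∪ {clear(d), near(f), ready(d), ready(f)}  (8 atoms)
F2 = F1 ∪ {near(d)}  (9 atoms)
goal ⊆ F2  ⇒  h_max = 2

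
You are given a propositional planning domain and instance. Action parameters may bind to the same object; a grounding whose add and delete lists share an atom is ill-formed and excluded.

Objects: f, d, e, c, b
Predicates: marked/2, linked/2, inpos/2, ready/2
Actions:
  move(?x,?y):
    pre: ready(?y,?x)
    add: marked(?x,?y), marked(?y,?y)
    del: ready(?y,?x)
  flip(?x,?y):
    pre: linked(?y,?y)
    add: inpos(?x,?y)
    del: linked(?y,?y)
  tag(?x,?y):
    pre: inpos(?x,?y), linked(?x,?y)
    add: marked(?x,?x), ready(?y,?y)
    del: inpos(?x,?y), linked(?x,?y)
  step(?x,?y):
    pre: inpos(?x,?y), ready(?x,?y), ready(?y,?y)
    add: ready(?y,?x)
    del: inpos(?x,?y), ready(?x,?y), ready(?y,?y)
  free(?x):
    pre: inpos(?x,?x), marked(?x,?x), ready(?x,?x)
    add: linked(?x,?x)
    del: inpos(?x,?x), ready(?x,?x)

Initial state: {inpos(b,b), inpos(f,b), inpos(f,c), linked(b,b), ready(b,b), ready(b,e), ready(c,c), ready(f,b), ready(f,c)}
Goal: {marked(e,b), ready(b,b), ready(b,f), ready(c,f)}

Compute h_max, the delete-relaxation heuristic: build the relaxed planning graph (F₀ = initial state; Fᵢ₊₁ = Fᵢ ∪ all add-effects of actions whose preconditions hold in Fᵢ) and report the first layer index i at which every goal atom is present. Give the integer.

F0 = init (9 atoms)
F1 = F0 ∪ {inpos(c,b), inpos(d,b), inpos(e,b), marked(b,b), marked(b,f), marked(c,c), marked(c,f), marked(e,b), marked(f,f), ready(b,f), ready(c,f)}  (20 atoms)
goal ⊆ F1  ⇒  h_max = 1

1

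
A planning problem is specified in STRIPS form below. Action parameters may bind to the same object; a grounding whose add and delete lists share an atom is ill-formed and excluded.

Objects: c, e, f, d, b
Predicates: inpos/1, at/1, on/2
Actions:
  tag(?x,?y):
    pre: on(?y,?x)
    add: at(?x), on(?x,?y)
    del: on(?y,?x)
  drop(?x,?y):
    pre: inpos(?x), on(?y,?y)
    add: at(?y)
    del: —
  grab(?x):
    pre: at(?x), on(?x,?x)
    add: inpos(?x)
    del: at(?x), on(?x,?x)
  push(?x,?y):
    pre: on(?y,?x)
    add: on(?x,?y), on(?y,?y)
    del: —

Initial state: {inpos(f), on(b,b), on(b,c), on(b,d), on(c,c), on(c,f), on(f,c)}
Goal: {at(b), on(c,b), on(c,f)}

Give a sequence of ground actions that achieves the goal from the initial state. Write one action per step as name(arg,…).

tag(c,b); drop(f,b)

1. tag(c,b)  →  {at(c), inpos(f), on(b,b), on(b,d), on(c,b), on(c,c), on(c,f), on(f,c)}
2. drop(f,b)  →  {at(b), at(c), inpos(f), on(b,b), on(b,d), on(c,b), on(c,c), on(c,f), on(f,c)}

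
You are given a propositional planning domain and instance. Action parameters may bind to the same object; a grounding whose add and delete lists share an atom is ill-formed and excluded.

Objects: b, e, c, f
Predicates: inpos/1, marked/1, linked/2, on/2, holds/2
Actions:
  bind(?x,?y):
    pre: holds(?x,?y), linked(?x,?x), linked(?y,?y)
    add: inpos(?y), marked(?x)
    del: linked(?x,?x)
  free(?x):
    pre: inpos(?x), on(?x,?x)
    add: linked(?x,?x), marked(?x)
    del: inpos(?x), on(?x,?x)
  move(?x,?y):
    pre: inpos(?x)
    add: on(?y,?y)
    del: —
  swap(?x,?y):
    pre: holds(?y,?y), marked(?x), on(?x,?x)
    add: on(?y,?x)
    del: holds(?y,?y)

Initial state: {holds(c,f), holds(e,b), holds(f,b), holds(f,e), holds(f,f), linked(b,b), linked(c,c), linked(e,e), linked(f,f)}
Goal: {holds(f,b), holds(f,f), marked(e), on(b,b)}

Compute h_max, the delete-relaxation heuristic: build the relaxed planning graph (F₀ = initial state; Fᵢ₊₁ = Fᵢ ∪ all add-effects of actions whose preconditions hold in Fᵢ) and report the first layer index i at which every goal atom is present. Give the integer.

2

F0 = init (9 atoms)
F1 = F0 ∪ {inpos(b), inpos(e), inpos(f), marked(c), marked(e), marked(f)}  (15 atoms)
F2 = F1 ∪ {on(b,b), on(c,c), on(e,e), on(f,f)}  (19 atoms)
goal ⊆ F2  ⇒  h_max = 2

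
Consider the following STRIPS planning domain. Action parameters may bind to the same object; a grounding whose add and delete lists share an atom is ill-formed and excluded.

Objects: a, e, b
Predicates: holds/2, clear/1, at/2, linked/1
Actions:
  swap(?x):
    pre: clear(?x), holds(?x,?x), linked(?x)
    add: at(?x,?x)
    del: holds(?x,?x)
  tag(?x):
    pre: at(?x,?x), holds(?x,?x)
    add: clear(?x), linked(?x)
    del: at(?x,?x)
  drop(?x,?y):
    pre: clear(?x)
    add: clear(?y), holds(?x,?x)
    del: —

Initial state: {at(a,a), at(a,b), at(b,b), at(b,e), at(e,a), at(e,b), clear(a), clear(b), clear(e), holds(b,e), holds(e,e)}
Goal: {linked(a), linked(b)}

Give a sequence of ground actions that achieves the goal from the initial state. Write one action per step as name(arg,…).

drop(a,a); tag(a); drop(b,a); tag(b)

1. drop(a,a)  →  {at(a,a), at(a,b), at(b,b), at(b,e), at(e,a), at(e,b), clear(a), clear(b), clear(e), holds(a,a), holds(b,e), holds(e,e)}
2. tag(a)  →  {at(a,b), at(b,b), at(b,e), at(e,a), at(e,b), clear(a), clear(b), clear(e), holds(a,a), holds(b,e), holds(e,e), linked(a)}
3. drop(b,a)  →  {at(a,b), at(b,b), at(b,e), at(e,a), at(e,b), clear(a), clear(b), clear(e), holds(a,a), holds(b,b), holds(b,e), holds(e,e), linked(a)}
4. tag(b)  →  {at(a,b), at(b,e), at(e,a), at(e,b), clear(a), clear(b), clear(e), holds(a,a), holds(b,b), holds(b,e), holds(e,e), linked(a), linked(b)}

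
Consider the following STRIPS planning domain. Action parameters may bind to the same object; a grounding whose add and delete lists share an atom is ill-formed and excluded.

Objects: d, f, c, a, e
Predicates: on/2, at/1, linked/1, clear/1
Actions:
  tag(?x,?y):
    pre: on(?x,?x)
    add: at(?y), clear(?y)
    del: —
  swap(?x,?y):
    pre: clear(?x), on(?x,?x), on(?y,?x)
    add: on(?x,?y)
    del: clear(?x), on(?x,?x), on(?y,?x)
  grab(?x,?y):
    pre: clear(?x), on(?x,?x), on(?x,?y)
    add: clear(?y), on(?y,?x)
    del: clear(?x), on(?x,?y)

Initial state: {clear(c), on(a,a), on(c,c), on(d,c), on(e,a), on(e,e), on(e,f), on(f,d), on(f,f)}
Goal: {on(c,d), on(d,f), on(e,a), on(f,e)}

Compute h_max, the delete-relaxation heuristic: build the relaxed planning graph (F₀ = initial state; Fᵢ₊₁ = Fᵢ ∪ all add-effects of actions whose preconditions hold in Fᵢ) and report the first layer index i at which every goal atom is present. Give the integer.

2

F0 = init (9 atoms)
F1 = F0 ∪ {at(a), at(c), at(d), at(e), at(f), clear(a), clear(d), clear(e), clear(f), on(c,d)}  (19 atoms)
F2 = F1 ∪ {on(a,e), on(d,f), on(f,e)}  (22 atoms)
goal ⊆ F2  ⇒  h_max = 2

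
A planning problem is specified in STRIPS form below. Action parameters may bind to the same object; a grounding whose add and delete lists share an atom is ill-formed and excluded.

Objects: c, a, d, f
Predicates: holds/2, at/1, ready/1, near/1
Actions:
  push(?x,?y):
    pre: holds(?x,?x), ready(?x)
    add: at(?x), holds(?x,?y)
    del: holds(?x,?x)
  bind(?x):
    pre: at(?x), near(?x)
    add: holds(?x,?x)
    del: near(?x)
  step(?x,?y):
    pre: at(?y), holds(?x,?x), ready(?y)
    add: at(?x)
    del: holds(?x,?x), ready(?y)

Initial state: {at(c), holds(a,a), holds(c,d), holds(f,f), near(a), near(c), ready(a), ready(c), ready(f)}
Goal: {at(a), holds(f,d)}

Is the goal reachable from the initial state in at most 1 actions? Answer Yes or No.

No

1. push(a,c)  →  {at(a), at(c), holds(a,c), holds(c,d), holds(f,f), near(a), near(c), ready(a), ready(c), ready(f)}
2. push(f,d)  →  {at(a), at(c), at(f), holds(a,c), holds(c,d), holds(f,d), near(a), near(c), ready(a), ready(c), ready(f)}
optimal plan length = 2; 2 > 1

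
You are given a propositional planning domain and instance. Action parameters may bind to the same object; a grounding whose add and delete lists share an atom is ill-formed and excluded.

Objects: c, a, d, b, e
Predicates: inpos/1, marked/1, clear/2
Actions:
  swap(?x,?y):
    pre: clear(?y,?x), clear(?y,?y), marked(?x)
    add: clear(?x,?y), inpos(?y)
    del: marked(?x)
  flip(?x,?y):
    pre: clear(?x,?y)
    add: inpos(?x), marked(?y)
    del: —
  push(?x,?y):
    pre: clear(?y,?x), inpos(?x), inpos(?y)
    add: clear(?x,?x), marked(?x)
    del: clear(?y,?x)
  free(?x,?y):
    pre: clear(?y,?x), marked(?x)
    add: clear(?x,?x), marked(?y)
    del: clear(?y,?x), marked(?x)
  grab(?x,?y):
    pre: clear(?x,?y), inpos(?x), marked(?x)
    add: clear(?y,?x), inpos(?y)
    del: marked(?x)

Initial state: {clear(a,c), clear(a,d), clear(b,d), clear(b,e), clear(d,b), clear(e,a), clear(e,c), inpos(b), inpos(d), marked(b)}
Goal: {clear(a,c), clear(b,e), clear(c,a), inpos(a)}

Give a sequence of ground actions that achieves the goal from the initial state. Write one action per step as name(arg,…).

flip(a,c); flip(e,a); grab(a,c)

1. flip(a,c)  →  {clear(a,c), clear(a,d), clear(b,d), clear(b,e), clear(d,b), clear(e,a), clear(e,c), inpos(a), inpos(b), inpos(d), marked(b), marked(c)}
2. flip(e,a)  →  {clear(a,c), clear(a,d), clear(b,d), clear(b,e), clear(d,b), clear(e,a), clear(e,c), inpos(a), inpos(b), inpos(d), inpos(e), marked(a), marked(b), marked(c)}
3. grab(a,c)  →  {clear(a,c), clear(a,d), clear(b,d), clear(b,e), clear(c,a), clear(d,b), clear(e,a), clear(e,c), inpos(a), inpos(b), inpos(c), inpos(d), inpos(e), marked(b), marked(c)}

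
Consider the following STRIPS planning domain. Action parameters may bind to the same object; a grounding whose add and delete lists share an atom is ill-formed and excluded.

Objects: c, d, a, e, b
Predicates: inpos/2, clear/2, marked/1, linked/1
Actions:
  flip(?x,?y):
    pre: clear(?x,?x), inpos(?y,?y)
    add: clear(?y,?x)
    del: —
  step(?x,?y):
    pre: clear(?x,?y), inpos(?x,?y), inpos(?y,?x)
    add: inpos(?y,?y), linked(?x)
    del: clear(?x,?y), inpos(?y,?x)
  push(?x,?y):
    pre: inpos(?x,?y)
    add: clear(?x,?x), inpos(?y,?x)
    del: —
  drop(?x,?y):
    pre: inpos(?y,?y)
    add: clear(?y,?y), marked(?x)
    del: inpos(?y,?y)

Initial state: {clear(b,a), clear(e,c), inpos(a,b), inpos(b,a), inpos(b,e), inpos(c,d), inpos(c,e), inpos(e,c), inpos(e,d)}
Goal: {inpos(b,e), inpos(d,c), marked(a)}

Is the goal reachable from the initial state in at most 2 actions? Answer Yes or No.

No

1. step(e,c)  →  {clear(b,a), inpos(a,b), inpos(b,a), inpos(b,e), inpos(c,c), inpos(c,d), inpos(e,c), inpos(e,d), linked(e)}
2. push(c,d)  →  {clear(b,a), clear(c,c), inpos(a,b), inpos(b,a), inpos(b,e), inpos(c,c), inpos(c,d), inpos(d,c), inpos(e,c), inpos(e,d), linked(e)}
3. drop(a,c)  →  {clear(b,a), clear(c,c), inpos(a,b), inpos(b,a), inpos(b,e), inpos(c,d), inpos(d,c), inpos(e,c), inpos(e,d), linked(e), marked(a)}
optimal plan length = 3; 3 > 2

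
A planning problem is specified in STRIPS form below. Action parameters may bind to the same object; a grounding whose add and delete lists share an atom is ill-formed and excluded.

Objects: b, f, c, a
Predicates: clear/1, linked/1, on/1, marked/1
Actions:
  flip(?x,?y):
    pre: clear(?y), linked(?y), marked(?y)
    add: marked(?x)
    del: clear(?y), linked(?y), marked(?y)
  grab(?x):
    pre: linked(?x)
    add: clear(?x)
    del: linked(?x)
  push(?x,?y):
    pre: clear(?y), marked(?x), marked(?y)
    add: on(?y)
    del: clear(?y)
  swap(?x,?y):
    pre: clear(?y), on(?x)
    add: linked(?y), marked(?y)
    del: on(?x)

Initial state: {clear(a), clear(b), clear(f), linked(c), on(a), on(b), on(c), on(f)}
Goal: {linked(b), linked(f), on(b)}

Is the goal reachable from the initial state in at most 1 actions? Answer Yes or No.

1. swap(f,b)  →  {clear(a), clear(b), clear(f), linked(b), linked(c), marked(b), on(a), on(b), on(c)}
2. swap(c,f)  →  {clear(a), clear(b), clear(f), linked(b), linked(c), linked(f), marked(b), marked(f), on(a), on(b)}
optimal plan length = 2; 2 > 1

No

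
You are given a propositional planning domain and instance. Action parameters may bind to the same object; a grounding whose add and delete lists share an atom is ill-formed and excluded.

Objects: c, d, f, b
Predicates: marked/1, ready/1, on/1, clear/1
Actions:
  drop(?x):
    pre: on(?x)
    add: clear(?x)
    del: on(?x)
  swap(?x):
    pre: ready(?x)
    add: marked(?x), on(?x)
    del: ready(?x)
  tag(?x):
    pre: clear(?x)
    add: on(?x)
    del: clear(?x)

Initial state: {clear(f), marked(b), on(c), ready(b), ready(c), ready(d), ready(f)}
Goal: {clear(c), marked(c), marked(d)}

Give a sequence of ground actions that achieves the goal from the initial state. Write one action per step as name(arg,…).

drop(c); swap(c); swap(d)

1. drop(c)  →  {clear(c), clear(f), marked(b), ready(b), ready(c), ready(d), ready(f)}
2. swap(c)  →  {clear(c), clear(f), marked(b), marked(c), on(c), ready(b), ready(d), ready(f)}
3. swap(d)  →  {clear(c), clear(f), marked(b), marked(c), marked(d), on(c), on(d), ready(b), ready(f)}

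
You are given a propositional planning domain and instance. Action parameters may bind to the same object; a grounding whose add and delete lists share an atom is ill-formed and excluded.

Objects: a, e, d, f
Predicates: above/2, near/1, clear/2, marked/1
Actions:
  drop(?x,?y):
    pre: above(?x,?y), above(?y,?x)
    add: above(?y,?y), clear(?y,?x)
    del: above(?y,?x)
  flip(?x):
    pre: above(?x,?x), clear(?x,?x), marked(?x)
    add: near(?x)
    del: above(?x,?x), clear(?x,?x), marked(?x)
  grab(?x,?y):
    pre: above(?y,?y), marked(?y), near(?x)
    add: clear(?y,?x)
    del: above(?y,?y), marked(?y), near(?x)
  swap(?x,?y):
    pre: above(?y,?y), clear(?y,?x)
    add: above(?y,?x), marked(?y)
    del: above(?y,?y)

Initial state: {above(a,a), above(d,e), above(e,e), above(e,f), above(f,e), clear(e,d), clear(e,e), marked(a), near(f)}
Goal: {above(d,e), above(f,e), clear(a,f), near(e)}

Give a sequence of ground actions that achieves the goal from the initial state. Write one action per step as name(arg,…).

1. grab(f,a)  →  {above(d,e), above(e,e), above(e,f), above(f,e), clear(a,f), clear(e,d), clear(e,e)}
2. swap(d,e)  →  {above(d,e), above(e,d), above(e,f), above(f,e), clear(a,f), clear(e,d), clear(e,e), marked(e)}
3. drop(d,e)  →  {above(d,e), above(e,e), above(e,f), above(f,e), clear(a,f), clear(e,d), clear(e,e), marked(e)}
4. flip(e)  →  {above(d,e), above(e,f), above(f,e), clear(a,f), clear(e,d), near(e)}

grab(f,a); swap(d,e); drop(d,e); flip(e)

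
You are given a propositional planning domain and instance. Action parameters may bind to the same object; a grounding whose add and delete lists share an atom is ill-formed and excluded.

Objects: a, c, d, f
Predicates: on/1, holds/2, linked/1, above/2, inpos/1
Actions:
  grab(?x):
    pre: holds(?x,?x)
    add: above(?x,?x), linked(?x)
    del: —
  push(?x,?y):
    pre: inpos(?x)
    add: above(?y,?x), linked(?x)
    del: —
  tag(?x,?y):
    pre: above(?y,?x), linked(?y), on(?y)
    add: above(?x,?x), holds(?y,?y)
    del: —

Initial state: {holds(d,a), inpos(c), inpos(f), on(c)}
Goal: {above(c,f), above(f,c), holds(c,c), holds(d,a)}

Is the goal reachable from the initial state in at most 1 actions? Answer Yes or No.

1. push(c,f)  →  {above(f,c), holds(d,a), inpos(c), inpos(f), linked(c), on(c)}
2. push(f,c)  →  {above(c,f), above(f,c), holds(d,a), inpos(c), inpos(f), linked(c), linked(f), on(c)}
3. tag(f,c)  →  {above(c,f), above(f,c), above(f,f), holds(c,c), holds(d,a), inpos(c), inpos(f), linked(c), linked(f), on(c)}
optimal plan length = 3; 3 > 1

No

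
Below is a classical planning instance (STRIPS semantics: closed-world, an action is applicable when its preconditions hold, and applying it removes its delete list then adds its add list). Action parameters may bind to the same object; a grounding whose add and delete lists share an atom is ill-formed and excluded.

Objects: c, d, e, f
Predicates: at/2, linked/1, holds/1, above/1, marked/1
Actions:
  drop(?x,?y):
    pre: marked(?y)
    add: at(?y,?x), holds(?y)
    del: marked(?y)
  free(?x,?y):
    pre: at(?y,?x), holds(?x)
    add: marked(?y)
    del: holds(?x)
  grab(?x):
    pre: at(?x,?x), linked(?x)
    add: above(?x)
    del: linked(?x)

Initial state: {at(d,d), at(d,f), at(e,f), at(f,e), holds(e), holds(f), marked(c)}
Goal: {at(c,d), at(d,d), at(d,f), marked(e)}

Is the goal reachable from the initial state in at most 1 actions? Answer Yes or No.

1. drop(d,c)  →  {at(c,d), at(d,d), at(d,f), at(e,f), at(f,e), holds(c), holds(e), holds(f)}
2. free(f,e)  →  {at(c,d), at(d,d), at(d,f), at(e,f), at(f,e), holds(c), holds(e), marked(e)}
optimal plan length = 2; 2 > 1

No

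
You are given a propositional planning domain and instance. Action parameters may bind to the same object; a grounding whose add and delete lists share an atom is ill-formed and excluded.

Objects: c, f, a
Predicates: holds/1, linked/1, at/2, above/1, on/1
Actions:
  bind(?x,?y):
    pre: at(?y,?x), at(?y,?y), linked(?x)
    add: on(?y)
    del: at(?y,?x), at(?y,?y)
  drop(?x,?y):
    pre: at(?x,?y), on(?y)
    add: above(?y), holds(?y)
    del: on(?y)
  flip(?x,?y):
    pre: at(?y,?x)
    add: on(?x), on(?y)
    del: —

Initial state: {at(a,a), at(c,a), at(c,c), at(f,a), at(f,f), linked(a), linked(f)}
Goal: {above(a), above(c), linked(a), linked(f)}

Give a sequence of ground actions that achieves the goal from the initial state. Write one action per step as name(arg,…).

flip(a,c); drop(c,c); drop(c,a)

1. flip(a,c)  →  {at(a,a), at(c,a), at(c,c), at(f,a), at(f,f), linked(a), linked(f), on(a), on(c)}
2. drop(c,c)  →  {above(c), at(a,a), at(c,a), at(c,c), at(f,a), at(f,f), holds(c), linked(a), linked(f), on(a)}
3. drop(c,a)  →  {above(a), above(c), at(a,a), at(c,a), at(c,c), at(f,a), at(f,f), holds(a), holds(c), linked(a), linked(f)}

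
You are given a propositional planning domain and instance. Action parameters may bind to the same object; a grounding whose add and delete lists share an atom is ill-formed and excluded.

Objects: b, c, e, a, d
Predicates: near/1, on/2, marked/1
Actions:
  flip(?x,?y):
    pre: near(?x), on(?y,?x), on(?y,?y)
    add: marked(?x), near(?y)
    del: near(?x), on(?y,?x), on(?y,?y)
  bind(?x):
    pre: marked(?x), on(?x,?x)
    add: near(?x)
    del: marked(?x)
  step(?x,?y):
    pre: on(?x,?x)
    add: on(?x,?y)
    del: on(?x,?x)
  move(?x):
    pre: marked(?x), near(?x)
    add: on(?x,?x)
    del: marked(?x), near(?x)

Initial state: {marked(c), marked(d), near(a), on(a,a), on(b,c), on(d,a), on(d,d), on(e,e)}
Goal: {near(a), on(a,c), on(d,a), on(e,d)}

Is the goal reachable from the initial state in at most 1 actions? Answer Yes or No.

1. step(e,d)  →  {marked(c), marked(d), near(a), on(a,a), on(b,c), on(d,a), on(d,d), on(e,d)}
2. step(a,c)  →  {marked(c), marked(d), near(a), on(a,c), on(b,c), on(d,a), on(d,d), on(e,d)}
optimal plan length = 2; 2 > 1

No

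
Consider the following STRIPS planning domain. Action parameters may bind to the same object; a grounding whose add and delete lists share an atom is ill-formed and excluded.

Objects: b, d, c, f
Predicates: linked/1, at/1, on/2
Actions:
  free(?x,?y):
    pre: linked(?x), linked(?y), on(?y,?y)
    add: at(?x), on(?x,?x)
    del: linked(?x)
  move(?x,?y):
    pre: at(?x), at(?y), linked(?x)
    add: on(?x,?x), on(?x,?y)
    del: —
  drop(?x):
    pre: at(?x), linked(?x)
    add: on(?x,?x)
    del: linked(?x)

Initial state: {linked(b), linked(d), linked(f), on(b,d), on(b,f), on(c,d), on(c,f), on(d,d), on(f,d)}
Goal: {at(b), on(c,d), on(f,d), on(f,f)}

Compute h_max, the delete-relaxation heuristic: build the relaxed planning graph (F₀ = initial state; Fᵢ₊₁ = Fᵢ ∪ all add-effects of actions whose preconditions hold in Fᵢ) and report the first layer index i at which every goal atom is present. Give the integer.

F0 = init (9 atoms)
F1 = F0 ∪ {at(b), at(d), at(f), on(b,b), on(f,f)}  (14 atoms)
goal ⊆ F1  ⇒  h_max = 1

1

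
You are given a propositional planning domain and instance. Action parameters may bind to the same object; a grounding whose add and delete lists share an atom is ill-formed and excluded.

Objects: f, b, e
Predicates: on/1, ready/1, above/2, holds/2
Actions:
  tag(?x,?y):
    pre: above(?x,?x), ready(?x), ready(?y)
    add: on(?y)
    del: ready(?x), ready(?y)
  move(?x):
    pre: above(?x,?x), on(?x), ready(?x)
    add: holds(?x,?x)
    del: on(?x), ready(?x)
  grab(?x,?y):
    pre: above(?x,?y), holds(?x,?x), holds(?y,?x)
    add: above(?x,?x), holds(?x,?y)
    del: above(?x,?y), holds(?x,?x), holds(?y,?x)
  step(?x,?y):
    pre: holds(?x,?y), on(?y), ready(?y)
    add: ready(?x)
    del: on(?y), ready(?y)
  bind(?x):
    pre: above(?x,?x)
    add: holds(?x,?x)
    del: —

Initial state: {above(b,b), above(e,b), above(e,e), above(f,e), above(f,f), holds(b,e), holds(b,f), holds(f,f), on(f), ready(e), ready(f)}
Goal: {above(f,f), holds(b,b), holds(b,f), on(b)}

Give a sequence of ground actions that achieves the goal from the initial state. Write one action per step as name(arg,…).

step(b,f); tag(b,b); bind(b)

1. step(b,f)  →  {above(b,b), above(e,b), above(e,e), above(f,e), above(f,f), holds(b,e), holds(b,f), holds(f,f), ready(b), ready(e)}
2. tag(b,b)  →  {above(b,b), above(e,b), above(e,e), above(f,e), above(f,f), holds(b,e), holds(b,f), holds(f,f), on(b), ready(e)}
3. bind(b)  →  {above(b,b), above(e,b), above(e,e), above(f,e), above(f,f), holds(b,b), holds(b,e), holds(b,f), holds(f,f), on(b), ready(e)}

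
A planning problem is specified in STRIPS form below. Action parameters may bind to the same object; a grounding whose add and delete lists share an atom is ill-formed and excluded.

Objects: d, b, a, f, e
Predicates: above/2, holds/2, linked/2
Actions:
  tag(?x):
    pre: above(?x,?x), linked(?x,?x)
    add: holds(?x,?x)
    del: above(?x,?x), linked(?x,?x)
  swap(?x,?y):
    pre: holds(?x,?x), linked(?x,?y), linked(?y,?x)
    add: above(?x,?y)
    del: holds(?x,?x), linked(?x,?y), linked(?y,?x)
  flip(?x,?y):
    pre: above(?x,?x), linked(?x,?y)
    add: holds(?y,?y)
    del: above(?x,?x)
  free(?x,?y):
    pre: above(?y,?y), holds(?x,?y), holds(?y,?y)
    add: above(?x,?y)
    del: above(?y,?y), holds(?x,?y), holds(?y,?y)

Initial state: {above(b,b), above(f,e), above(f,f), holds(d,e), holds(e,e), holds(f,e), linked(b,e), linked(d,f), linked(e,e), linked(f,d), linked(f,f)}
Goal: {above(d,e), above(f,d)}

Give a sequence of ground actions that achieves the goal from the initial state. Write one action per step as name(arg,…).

tag(f); swap(f,d); swap(e,e); flip(b,e); free(d,e)

1. tag(f)  →  {above(b,b), above(f,e), holds(d,e), holds(e,e), holds(f,e), holds(f,f), linked(b,e), linked(d,f), linked(e,e), linked(f,d)}
2. swap(f,d)  →  {above(b,b), above(f,d), above(f,e), holds(d,e), holds(e,e), holds(f,e), linked(b,e), linked(e,e)}
3. swap(e,e)  →  {above(b,b), above(e,e), above(f,d), above(f,e), holds(d,e), holds(f,e), linked(b,e)}
4. flip(b,e)  →  {above(e,e), above(f,d), above(f,e), holds(d,e), holds(e,e), holds(f,e), linked(b,e)}
5. free(d,e)  →  {above(d,e), above(f,d), above(f,e), holds(f,e), linked(b,e)}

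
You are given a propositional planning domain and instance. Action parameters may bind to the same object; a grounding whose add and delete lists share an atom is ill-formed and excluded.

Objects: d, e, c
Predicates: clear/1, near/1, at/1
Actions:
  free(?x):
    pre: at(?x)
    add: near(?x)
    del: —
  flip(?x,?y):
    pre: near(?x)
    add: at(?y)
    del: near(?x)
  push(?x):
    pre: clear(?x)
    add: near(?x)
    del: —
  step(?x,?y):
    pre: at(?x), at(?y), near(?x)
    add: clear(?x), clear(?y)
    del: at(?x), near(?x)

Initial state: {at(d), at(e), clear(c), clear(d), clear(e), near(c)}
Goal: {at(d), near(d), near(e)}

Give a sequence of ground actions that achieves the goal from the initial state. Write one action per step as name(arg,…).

1. free(d)  →  {at(d), at(e), clear(c), clear(d), clear(e), near(c), near(d)}
2. free(e)  →  {at(d), at(e), clear(c), clear(d), clear(e), near(c), near(d), near(e)}

free(d); free(e)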